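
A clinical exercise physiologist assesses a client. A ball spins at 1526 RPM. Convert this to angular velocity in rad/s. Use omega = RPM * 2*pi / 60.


omega = 1526 * 2 * pi / 60
= 1526 * 6.28318531 / 60
= 9588.141 / 60
= 159.802 rad/s

159.802 rad/s


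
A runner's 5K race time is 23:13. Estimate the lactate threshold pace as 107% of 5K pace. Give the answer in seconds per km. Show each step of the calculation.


Total race time = 23*60 + 13 = 1393 seconds
5K pace = 1393 / 5 = 278.6 sec/km
LT pace = 278.6 * 1.07 = 298.1 sec/km

298.1 s/km


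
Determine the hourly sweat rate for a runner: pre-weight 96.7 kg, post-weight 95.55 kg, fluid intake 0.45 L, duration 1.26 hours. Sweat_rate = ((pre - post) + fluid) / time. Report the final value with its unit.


Mass lost = 96.7 - 95.55 = 1.15 kg
Add fluid consumed: 1.15 + 0.45 = 1.6 L total sweat
Sweat rate = 1.6 / 1.26 = 1.27 L/h

1.27 L/h


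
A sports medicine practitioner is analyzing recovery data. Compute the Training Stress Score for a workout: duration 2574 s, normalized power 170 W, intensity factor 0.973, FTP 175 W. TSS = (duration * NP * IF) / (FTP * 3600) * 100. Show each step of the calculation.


Product = 2574 * 170 * 0.973 = 425765.34
Base = 175 * 3600 = 630000
TSS = 425765.34 / 630000 * 100 = 67.58

67.58 TSS


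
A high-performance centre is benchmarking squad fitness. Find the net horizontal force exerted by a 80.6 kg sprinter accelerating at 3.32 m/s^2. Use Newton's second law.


Newton's second law: F = m * a
F = 80.6 * 3.32 = 267.59 N

267.59 N


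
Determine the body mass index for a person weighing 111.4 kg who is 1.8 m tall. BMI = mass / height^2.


BMI = mass / height^2
= 111.4 / 1.8^2
= 111.4 / 3.24
= 34.38 kg/m^2

34.38 kg/m^2


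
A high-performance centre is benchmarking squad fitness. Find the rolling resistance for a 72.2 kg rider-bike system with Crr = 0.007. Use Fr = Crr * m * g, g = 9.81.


m * g = 72.2 * 9.81 = 708.282 N
Fr = 0.007 * 708.282 = 4.958 N

4.958 N


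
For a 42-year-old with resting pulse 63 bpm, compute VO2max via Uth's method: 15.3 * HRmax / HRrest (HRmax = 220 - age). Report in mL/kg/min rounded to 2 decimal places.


Step 1: HRmax = 220 - 42 = 178 bpm
Step 2: Ratio = 178 / 63 = 2.8254
Step 3: VO2max = 15.3 * 2.8254 = 43.23 mL/kg/min

43.23 mL/kg/min


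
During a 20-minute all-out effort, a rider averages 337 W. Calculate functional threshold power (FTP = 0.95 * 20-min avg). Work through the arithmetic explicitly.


FTP = 0.95 * 337
= 320.15 W

320.15 W


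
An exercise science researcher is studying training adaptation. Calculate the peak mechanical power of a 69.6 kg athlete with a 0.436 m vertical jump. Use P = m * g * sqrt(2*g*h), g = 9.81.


First, sqrt(2gh) = sqrt(2 * 9.81 * 0.436)
= sqrt(8.55432) = 2.924777 m/s
Power = 69.6 * 9.81 * 2.924777 = 1996.97 W

1996.97 W


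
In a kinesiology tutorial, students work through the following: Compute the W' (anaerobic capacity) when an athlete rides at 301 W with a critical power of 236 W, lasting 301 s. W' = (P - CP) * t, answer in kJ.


Above-CP power = 65 W
Duration = 301 s
W' = 65 * 301 = 19565 J
Convert: 19565 / 1000 = 19.565 kJ

19.565 kJ


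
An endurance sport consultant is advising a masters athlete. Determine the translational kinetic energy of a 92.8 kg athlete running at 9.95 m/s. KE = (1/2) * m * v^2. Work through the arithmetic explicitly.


KE = 0.5 * m * v^2
= 0.5 * 92.8 * 9.95^2
= 0.5 * 92.8 * 99.0025
= 4593.72 J

4593.72 J


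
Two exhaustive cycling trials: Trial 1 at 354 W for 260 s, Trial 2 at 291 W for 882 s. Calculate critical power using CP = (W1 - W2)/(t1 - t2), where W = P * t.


W1 = 354 * 260 = 92040 J
W2 = 291 * 882 = 256662 J
CP = (92040 - 256662) / (260 - 882)
= -164622 / -622
= 264.67 W

264.67 W


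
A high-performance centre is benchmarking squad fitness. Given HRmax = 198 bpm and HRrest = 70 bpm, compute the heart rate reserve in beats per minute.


Heart rate reserve = maximum HR minus resting HR
HRR = 198 - 70 = 128 bpm

128 bpm


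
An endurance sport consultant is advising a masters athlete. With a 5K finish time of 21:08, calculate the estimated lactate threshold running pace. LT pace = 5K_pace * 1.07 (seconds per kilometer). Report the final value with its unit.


Race duration = 1268 s for 5 km
Average pace = 1268 / 5 = 253.6 s/km
LT pace = 253.6 * 1.07
= 271.35 s/km

271.35 s/km


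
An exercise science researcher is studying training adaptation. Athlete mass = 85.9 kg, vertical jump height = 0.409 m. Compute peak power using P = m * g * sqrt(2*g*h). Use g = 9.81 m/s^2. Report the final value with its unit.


sqrt(2 * 9.81 * 0.409) = sqrt(8.02458) = 2.832769 m/s
P = 85.9 * 9.81 * 2.832769
= 2387.11 W

2387.11 W


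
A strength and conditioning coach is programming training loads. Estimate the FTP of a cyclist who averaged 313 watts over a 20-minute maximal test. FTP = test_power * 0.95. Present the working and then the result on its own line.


FTP = 313 * 0.95 = 297.35 W

297.35 W


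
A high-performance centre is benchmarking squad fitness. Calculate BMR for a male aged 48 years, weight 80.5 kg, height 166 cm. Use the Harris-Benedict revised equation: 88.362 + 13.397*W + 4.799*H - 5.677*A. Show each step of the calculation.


Substituting values:
W term = 13.397 * 80.5 = 1078.4585
H term = 4.799 * 166 = 796.634
A term = 5.677 * 48 = 272.496
BMR = 1690.96 kcal/day

1690.96 kcal/day


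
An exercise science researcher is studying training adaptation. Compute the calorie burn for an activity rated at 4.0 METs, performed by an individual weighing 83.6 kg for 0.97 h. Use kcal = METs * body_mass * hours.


Product of METs and mass = 4.0 * 83.6 = 334.4
Total kcal = 334.4 * 0.97 = 324.37 kcal

324.37 kcal


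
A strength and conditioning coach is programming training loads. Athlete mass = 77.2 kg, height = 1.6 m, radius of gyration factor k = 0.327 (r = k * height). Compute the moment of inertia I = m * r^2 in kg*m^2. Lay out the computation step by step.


r = k * height = 0.327 * 1.6 = 0.5232 m
r^2 = 0.5232^2 = 0.273738
I = 77.2 * 0.273738 = 21.133 kg*m^2

21.133 kg*m^2


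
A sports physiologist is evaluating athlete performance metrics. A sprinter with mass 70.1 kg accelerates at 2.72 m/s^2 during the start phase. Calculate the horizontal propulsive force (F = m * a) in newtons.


F = m * a
= 70.1 * 2.72
= 190.67 N

190.67 N


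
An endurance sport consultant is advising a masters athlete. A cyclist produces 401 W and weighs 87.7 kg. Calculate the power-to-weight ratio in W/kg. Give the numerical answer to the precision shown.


P/W = power / mass
= 401 / 87.7
= 4.572 W/kg

4.572 W/kg


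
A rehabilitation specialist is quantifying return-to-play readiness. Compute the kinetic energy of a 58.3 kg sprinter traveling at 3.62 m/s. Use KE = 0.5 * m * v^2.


Velocity squared = 13.1044
KE = 0.5 * 58.3 * 13.1044 = 381.99 J

381.99 J


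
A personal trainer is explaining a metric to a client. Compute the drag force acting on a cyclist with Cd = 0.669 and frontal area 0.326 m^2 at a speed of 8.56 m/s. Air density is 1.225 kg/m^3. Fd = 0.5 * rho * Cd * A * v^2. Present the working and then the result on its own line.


Step 1: v^2 = 73.2736
Step 2: Fd = 0.5 * 1.225 * 0.669 * 0.326 * 73.2736
= 9.788 N

9.788 N


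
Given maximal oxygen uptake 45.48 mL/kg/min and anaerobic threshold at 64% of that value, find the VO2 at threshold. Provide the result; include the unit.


Percentage as decimal = 0.64
VO2 at AT = 45.48 * 0.64 = 29.11 mL/kg/min

29.11 mL/kg/min


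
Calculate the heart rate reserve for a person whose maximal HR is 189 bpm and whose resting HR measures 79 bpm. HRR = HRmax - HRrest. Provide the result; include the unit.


HRmax = 189 bpm
HRrest = 79 bpm
HRR = 189 - 79 = 110 bpm

110 bpm


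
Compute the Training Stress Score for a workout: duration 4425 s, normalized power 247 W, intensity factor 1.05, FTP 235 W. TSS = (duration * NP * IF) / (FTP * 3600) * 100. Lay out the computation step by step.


Product = 4425 * 247 * 1.05 = 1147623.75
Base = 235 * 3600 = 846000
TSS = 1147623.75 / 846000 * 100 = 135.65

135.65 TSS


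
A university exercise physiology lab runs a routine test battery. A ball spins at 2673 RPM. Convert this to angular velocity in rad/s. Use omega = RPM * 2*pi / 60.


omega = 2673 * 2 * pi / 60
= 2673 * 6.28318531 / 60
= 16794.954 / 60
= 279.916 rad/s

279.916 rad/s


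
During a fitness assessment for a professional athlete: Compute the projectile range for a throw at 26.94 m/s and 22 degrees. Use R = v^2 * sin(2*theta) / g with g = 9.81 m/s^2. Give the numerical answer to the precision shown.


Two times the angle = 44 degrees
sin(44) = 0.694658
R = 725.7636 * 0.694658 / 9.81 = 51.392 m

51.392 m


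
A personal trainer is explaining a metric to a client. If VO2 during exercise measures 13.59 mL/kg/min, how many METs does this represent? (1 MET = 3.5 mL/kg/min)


METs = VO2 / 3.5 = 13.59 / 3.5 = 3.88

3.88 METs


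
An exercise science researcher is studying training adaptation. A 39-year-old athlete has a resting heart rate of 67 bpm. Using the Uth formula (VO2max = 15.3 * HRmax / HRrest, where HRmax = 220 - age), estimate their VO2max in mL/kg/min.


HRmax = 220 - 39 = 181 bpm
Ratio = HRmax / HRrest = 181 / 67 = 2.7015
VO2max = 15.3 * 2.7015 = 41.33 mL/kg/min

41.33 mL/kg/min


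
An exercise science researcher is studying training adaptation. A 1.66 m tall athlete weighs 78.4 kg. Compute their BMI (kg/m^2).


height^2 = 2.7556 m^2
BMI = 78.4 / 2.7556 = 28.45 kg/m^2

28.45 kg/m^2


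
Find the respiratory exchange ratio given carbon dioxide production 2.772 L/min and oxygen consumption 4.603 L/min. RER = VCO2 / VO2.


VCO2 = 2.772 L/min
VO2 = 4.603 L/min
RER = 2.772 / 4.603 = 0.6022

0.6022


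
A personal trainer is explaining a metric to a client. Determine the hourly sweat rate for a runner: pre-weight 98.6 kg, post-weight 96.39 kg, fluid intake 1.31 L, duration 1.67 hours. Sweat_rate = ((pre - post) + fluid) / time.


Mass lost = 98.6 - 96.39 = 2.21 kg
Add fluid consumed: 2.21 + 1.31 = 3.52 L total sweat
Sweat rate = 3.52 / 1.67 = 2.108 L/h

2.108 L/h


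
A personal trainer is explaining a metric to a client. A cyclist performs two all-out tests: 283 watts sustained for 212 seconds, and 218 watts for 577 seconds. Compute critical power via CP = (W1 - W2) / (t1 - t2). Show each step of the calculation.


W1 = P1 * t1 = 283 * 212 = 59996 J
W2 = P2 * t2 = 218 * 577 = 125786 J
CP = (59996 - 125786) / (212 - 577)
= 180.25 W

180.25 W


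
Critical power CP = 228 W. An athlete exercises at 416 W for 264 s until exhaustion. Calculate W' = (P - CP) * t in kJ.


P - CP = 416 - 228 = 188 W
W' = 188 * 264 = 49632 J
= 49632 / 1000 = 49.632 kJ

49.632 kJ


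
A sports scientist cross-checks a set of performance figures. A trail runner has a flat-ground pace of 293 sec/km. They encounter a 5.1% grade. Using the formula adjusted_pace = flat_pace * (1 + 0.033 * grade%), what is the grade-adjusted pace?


Grade factor = 1 + 0.033 * 5.1 = 1.1683
Adjusted = 293 * 1.1683 = 342.31 sec/km

342.31 s/km


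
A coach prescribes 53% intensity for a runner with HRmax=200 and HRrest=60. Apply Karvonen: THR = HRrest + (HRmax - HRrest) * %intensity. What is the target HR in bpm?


Heart rate reserve = 200 - 60 = 140
Intensity fraction = 53 / 100 = 0.53
THR = 60 + 140 * 0.53 = 134.2 bpm

134.2 bpm


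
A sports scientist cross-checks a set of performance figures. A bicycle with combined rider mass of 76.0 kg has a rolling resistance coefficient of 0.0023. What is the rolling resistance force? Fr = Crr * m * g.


Fr = 0.0023 * 76.0 * 9.81
= 0.1748 * 9.81
= 1.715 N

1.715 N


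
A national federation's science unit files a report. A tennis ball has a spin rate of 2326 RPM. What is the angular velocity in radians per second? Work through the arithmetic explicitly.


Convert RPM to rad/s: multiply by 2*pi and divide by 60
omega = 2326 * 2 * pi / 60
= 243.578 rad/s

243.578 rad/s


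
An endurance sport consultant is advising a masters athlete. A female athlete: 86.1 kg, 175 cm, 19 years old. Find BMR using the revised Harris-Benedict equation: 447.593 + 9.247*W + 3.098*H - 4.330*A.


Intercept = 447.593
Weight contribution = 9.247 * 86.1 = 796.1667
Height contribution = 3.098 * 175 = 542.15
Age contribution = 4.33 * 19 = 82.27
BMR = 447.593 + 796.1667 + 542.15 - 82.27
= 1703.64 kcal/day

1703.64 kcal/day


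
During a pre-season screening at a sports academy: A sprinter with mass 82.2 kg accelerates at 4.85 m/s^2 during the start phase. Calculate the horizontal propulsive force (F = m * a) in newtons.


F = m * a
= 82.2 * 4.85
= 398.67 N

398.67 N


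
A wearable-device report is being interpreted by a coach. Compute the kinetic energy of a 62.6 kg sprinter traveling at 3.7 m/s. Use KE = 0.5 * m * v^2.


Velocity squared = 13.69
KE = 0.5 * 62.6 * 13.69 = 428.5 J

428.5 J


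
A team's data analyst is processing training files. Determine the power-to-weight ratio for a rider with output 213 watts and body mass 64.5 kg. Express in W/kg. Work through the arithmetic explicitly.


P/W = 213 / 64.5 = 3.302 W/kg

3.302 W/kg


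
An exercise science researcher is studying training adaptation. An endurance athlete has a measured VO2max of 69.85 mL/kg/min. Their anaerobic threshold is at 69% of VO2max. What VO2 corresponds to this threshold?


Anaerobic threshold VO2 = VO2max * 69%
= 69.85 * 0.69
= 48.2 mL/kg/min

48.2 mL/kg/min


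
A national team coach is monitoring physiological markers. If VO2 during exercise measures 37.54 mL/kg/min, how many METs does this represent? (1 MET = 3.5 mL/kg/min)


METs = VO2 / 3.5 = 37.54 / 3.5 = 10.73

10.73 METs


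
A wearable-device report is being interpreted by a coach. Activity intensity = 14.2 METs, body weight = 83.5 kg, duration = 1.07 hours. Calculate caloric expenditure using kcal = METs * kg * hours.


kcal = 14.2 * 83.5 * 1.07
= 1185.7 * 1.07
= 1268.7 kcal

1268.7 kcal


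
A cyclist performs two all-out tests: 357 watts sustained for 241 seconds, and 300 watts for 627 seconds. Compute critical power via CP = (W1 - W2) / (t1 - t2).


W1 = P1 * t1 = 357 * 241 = 86037 J
W2 = P2 * t2 = 300 * 627 = 188100 J
CP = (86037 - 188100) / (241 - 627)
= 264.41 W

264.41 W


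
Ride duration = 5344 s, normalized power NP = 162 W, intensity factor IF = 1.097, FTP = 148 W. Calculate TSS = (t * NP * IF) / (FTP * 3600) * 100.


Numerator = 5344 * 162 * 1.097 = 949703.616
Denominator = 148 * 3600 = 532800
TSS = 949703.616 / 532800 * 100
= 178.25

178.25 TSS


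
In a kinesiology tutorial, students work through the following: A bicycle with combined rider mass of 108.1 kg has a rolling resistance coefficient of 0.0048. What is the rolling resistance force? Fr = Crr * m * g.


Fr = 0.0048 * 108.1 * 9.81
= 0.51888 * 9.81
= 5.09 N

5.09 N


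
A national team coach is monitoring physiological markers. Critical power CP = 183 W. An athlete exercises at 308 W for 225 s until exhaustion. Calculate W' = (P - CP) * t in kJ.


P - CP = 308 - 183 = 125 W
W' = 125 * 225 = 28125 J
= 28125 / 1000 = 28.125 kJ

28.125 kJ


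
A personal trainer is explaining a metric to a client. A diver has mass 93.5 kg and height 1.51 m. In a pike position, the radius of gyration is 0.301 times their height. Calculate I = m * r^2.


r = 0.301 * 1.51 = 0.45451 m
I = m * r^2 = 93.5 * 0.206579 = 19.315 kg*m^2

19.315 kg*m^2


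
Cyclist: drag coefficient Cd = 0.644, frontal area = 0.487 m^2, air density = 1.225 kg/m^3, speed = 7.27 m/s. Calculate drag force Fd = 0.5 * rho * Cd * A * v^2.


v^2 = 7.27^2 = 52.8529
Fd = 0.5 * 1.225 * 0.644 * 0.487 * 52.8529
= 10.153 N

10.153 N


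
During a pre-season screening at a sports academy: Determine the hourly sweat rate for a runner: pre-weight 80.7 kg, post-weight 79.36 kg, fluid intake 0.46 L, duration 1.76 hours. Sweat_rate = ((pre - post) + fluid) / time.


Mass lost = 80.7 - 79.36 = 1.34 kg
Add fluid consumed: 1.34 + 0.46 = 1.8 L total sweat
Sweat rate = 1.8 / 1.76 = 1.023 L/h

1.023 L/h


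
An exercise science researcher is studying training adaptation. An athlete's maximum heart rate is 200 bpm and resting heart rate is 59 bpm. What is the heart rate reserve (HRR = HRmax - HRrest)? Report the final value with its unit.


HRR = HRmax - HRrest
= 200 - 59
= 141 bpm

141 bpm


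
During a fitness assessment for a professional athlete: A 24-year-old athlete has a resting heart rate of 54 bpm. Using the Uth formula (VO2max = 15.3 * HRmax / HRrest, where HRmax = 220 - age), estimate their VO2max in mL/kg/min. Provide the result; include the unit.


HRmax = 220 - 24 = 196 bpm
Ratio = HRmax / HRrest = 196 / 54 = 3.6296
VO2max = 15.3 * 3.6296 = 55.53 mL/kg/min

55.53 mL/kg/min


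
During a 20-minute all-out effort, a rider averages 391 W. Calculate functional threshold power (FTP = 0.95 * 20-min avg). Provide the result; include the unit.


FTP = 0.95 * 391
= 371.45 W

371.45 W


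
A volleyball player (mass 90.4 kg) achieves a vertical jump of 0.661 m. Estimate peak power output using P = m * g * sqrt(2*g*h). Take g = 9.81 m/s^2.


2 * g * h = 2 * 9.81 * 0.661 = 12.96882
sqrt(12.96882) = 3.601225 m/s
P = 90.4 * 9.81 * 3.601225 = 3193.65 W

3193.65 W


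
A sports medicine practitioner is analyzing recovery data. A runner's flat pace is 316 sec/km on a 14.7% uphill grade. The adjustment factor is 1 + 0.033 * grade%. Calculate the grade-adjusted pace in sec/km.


Factor = 1 + 0.033 * 14.7 = 1.4851
Adjusted pace = 316 * 1.4851
= 469.29 sec/km

469.29 s/km


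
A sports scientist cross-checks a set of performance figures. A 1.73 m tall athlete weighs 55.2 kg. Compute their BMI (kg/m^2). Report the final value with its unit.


height^2 = 2.9929 m^2
BMI = 55.2 / 2.9929 = 18.44 kg/m^2

18.44 kg/m^2


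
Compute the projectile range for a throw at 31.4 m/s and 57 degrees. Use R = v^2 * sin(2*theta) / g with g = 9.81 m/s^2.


Two times the angle = 114 degrees
sin(114) = 0.913545
R = 985.96 * 0.913545 / 9.81 = 91.816 m

91.816 m


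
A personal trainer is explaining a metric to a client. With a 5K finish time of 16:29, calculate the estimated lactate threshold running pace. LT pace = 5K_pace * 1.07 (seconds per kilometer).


Race duration = 989 s for 5 km
Average pace = 989 / 5 = 197.8 s/km
LT pace = 197.8 * 1.07
= 211.65 s/km

211.65 s/km


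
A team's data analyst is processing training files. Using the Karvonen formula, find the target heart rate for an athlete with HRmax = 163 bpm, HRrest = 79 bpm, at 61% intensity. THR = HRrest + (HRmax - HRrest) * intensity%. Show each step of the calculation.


HRR = 163 - 79 = 84
THR = 79 + 84 * 0.61
= 79 + 51.24
= 130.24 bpm

130.24 bpm


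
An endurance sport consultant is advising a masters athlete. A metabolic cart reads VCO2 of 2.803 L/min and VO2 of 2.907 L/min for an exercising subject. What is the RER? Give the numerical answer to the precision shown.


RER = VCO2 / VO2 = 2.803 / 2.907 = 0.9642

0.9642


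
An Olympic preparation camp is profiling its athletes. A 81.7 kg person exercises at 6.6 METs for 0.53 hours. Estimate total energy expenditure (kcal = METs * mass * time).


Energy = METs * mass(kg) * time(h)
= 6.6 * 81.7 * 0.53
= 285.79 kcal

285.79 kcal


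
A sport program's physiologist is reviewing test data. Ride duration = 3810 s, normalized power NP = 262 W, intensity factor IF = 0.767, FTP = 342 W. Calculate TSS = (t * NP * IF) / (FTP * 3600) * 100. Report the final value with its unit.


Numerator = 3810 * 262 * 0.767 = 765634.74
Denominator = 342 * 3600 = 1231200
TSS = 765634.74 / 1231200 * 100
= 62.19

62.19 TSS


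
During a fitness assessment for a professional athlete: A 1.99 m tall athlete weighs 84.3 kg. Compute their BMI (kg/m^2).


height^2 = 3.9601 m^2
BMI = 84.3 / 3.9601 = 21.29 kg/m^2

21.29 kg/m^2


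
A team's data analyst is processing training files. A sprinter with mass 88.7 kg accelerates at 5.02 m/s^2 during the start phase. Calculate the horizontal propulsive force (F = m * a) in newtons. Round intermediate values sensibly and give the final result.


F = m * a
= 88.7 * 5.02
= 445.27 N

445.27 N


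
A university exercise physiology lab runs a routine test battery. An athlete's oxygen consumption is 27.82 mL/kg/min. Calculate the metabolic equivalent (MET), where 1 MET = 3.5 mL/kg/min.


MET = VO2 / 3.5
= 27.82 / 3.5
= 7.95 METs

7.95 METs


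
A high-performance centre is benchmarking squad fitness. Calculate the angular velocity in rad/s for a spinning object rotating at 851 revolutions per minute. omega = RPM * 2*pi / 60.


omega = RPM * 2*pi / 60
= 851 * 6.28318531 / 60
= 89.117 rad/s

89.117 rad/s


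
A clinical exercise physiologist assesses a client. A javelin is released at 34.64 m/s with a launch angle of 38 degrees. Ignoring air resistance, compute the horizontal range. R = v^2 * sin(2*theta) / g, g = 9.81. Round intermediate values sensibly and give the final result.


Launch speed squared = 1199.9296
sin(2 * 38 deg) = 0.970296
Range = 1199.9296 * 0.970296 / 9.81
= 118.684 m

118.684 m


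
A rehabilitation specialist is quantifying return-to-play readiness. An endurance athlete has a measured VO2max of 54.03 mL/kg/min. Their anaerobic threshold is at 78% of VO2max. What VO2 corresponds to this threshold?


Anaerobic threshold VO2 = VO2max * 78%
= 54.03 * 0.78
= 42.14 mL/kg/min

42.14 mL/kg/min


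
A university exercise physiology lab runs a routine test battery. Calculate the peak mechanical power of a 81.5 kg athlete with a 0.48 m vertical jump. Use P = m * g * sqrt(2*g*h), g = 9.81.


First, sqrt(2gh) = sqrt(2 * 9.81 * 0.48)
= sqrt(9.4176) = 3.068811 m/s
Power = 81.5 * 9.81 * 3.068811 = 2453.56 W

2453.56 W


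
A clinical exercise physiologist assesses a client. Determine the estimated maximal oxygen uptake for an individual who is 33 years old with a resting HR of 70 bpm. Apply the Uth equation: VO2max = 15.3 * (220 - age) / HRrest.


HRmax = 220 - 33 = 187
VO2max = 15.3 * (187 / 70)
= 15.3 * 2.6714
= 40.87 mL/kg/min

40.87 mL/kg/min


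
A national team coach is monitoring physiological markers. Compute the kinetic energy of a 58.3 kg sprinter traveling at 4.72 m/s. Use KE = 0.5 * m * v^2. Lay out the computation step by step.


Velocity squared = 22.2784
KE = 0.5 * 58.3 * 22.2784 = 649.42 J

649.42 J


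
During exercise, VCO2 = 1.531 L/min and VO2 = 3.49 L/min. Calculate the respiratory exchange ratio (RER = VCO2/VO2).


RER = VCO2 / VO2
= 1.531 / 3.49
= 0.4387

0.4387


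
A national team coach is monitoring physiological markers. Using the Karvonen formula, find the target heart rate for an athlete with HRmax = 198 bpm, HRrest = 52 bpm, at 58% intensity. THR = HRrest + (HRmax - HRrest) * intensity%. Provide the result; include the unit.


HRR = 198 - 52 = 146
THR = 52 + 146 * 0.58
= 52 + 84.68
= 136.68 bpm

136.68 bpm


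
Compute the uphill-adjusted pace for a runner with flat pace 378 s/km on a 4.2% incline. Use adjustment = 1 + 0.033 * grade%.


Adjustment factor = 1 + 0.033 * 4.2 = 1.1386
Grade-adjusted pace = 378 * 1.1386 = 430.39 s/km

430.39 s/km


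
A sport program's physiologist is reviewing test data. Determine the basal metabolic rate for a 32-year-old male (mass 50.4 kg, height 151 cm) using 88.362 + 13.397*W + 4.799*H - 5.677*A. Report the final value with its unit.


BMR = 88.362 + 13.397*50.4 + 4.799*151 - 5.677*32
= 1306.56 kcal/day

1306.56 kcal/day


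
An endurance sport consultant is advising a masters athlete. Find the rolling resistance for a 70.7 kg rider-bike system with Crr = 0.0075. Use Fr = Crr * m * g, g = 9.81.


m * g = 70.7 * 9.81 = 693.567 N
Fr = 0.0075 * 693.567 = 5.202 N

5.202 N


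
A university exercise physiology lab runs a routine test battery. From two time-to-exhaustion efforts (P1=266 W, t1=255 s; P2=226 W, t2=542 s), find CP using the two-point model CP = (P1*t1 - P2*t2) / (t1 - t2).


Work in trial 1 = 67830 J
Work in trial 2 = 122492 J
Delta work = -54662 J
Delta time = -287 s
CP = -54662 / -287 = 190.46 W

190.46 W


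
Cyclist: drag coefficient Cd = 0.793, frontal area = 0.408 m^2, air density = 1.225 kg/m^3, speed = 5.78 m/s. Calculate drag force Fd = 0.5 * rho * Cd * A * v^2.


v^2 = 5.78^2 = 33.4084
Fd = 0.5 * 1.225 * 0.793 * 0.408 * 33.4084
= 6.621 N

6.621 N


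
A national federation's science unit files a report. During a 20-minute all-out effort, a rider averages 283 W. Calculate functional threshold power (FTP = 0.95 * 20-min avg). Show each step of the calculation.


FTP = 0.95 * 283
= 268.85 W

268.85 W


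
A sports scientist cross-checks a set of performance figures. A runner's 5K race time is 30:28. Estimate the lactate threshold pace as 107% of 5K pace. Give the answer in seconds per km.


Total race time = 30*60 + 28 = 1828 seconds
5K pace = 1828 / 5 = 365.6 sec/km
LT pace = 365.6 * 1.07 = 391.19 sec/km

391.19 s/km


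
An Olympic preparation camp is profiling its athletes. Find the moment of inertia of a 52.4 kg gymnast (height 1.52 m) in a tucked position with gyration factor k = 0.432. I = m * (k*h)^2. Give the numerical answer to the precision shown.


Radius of gyration = 0.432 * 1.52 = 0.65664 m
I = 52.4 * 0.65664^2
= 52.4 * 0.431176
= 22.594 kg*m^2

22.594 kg*m^2


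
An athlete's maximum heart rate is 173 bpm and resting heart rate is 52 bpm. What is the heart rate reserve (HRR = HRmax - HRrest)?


HRR = HRmax - HRrest
= 173 - 52
= 121 bpm

121 bpm


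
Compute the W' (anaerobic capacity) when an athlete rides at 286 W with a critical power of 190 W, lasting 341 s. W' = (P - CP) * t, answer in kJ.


Above-CP power = 96 W
Duration = 341 s
W' = 96 * 341 = 32736 J
Convert: 32736 / 1000 = 32.736 kJ

32.736 kJ


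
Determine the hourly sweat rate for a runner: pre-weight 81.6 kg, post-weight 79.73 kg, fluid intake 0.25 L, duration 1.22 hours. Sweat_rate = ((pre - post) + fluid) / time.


Mass lost = 81.6 - 79.73 = 1.87 kg
Add fluid consumed: 1.87 + 0.25 = 2.12 L total sweat
Sweat rate = 2.12 / 1.22 = 1.738 L/h

1.738 L/h


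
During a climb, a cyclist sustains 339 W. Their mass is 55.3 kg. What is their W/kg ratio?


Power-to-weight = 339 W / 55.3 kg
= 6.13 W/kg

6.13 W/kg


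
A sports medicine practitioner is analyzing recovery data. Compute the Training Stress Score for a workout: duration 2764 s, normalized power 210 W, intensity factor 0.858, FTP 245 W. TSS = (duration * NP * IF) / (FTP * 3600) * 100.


Product = 2764 * 210 * 0.858 = 498017.52
Base = 245 * 3600 = 882000
TSS = 498017.52 / 882000 * 100 = 56.46

56.46 TSS


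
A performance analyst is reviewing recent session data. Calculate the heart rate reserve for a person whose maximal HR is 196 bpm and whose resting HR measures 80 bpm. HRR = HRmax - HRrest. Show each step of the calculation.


HRmax = 196 bpm
HRrest = 80 bpm
HRR = 196 - 80 = 116 bpm

116 bpm


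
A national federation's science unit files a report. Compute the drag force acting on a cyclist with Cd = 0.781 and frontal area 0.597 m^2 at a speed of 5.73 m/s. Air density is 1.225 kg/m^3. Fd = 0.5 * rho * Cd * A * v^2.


Step 1: v^2 = 32.8329
Step 2: Fd = 0.5 * 1.225 * 0.781 * 0.597 * 32.8329
= 9.376 N

9.376 N


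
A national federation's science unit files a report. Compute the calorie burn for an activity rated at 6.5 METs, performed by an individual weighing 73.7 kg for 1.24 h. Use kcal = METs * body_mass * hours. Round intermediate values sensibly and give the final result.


Product of METs and mass = 6.5 * 73.7 = 479.05
Total kcal = 479.05 * 1.24 = 594.02 kcal

594.02 kcal


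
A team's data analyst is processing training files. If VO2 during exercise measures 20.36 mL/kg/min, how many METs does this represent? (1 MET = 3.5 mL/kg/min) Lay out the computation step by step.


METs = VO2 / 3.5 = 20.36 / 3.5 = 5.82

5.82 METs


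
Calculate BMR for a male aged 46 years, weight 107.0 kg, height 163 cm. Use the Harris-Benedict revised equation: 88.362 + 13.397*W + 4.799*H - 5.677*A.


Substituting values:
W term = 13.397 * 107.0 = 1433.479
H term = 4.799 * 163 = 782.237
A term = 5.677 * 46 = 261.142
BMR = 2042.94 kcal/day

2042.94 kcal/day


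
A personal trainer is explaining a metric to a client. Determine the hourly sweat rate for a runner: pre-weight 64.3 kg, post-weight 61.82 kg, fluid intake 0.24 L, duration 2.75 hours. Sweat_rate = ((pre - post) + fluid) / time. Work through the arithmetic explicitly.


Mass lost = 64.3 - 61.82 = 2.48 kg
Add fluid consumed: 2.48 + 0.24 = 2.72 L total sweat
Sweat rate = 2.72 / 2.75 = 0.989 L/h

0.989 L/h


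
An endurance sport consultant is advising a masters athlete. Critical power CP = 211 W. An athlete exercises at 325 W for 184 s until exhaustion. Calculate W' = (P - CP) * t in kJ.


P - CP = 325 - 211 = 114 W
W' = 114 * 184 = 20976 J
= 20976 / 1000 = 20.976 kJ

20.976 kJ


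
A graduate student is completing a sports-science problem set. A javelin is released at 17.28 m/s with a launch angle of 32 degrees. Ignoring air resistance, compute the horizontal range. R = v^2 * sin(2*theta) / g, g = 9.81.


Launch speed squared = 298.5984
sin(2 * 32 deg) = 0.898794
Range = 298.5984 * 0.898794 / 9.81
= 27.358 m

27.358 m


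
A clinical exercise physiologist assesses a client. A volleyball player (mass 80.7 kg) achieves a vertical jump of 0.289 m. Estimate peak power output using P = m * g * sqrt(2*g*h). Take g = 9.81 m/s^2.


2 * g * h = 2 * 9.81 * 0.289 = 5.67018
sqrt(5.67018) = 2.381214 m/s
P = 80.7 * 9.81 * 2.381214 = 1885.13 W

1885.13 W


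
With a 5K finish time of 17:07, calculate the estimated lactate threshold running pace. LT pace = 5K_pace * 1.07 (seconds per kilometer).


Race duration = 1027 s for 5 km
Average pace = 1027 / 5 = 205.4 s/km
LT pace = 205.4 * 1.07
= 219.78 s/km

219.78 s/km


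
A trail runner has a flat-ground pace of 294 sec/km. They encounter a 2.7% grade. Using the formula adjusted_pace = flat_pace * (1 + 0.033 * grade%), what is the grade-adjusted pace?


Grade factor = 1 + 0.033 * 2.7 = 1.0891
Adjusted = 294 * 1.0891 = 320.2 sec/km

320.2 s/km


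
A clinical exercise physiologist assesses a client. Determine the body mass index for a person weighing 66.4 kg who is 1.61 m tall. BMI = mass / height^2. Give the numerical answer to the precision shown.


BMI = mass / height^2
= 66.4 / 1.61^2
= 66.4 / 2.5921
= 25.62 kg/m^2

25.62 kg/m^2


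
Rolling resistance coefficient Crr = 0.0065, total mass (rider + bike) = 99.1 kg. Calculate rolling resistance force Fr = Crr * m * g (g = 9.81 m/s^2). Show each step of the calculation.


Fr = Crr * m * g
= 0.0065 * 99.1 * 9.81
= 6.319 N

6.319 N


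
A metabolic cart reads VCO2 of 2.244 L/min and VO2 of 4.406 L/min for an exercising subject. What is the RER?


RER = VCO2 / VO2 = 2.244 / 4.406 = 0.5093

0.5093


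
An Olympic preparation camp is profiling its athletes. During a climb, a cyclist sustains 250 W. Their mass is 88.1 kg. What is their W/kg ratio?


Power-to-weight = 250 W / 88.1 kg
= 2.838 W/kg

2.838 W/kg


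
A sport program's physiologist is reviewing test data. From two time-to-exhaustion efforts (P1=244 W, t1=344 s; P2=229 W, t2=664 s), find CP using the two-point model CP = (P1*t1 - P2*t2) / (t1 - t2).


Work in trial 1 = 83936 J
Work in trial 2 = 152056 J
Delta work = -68120 J
Delta time = -320 s
CP = -68120 / -320 = 212.88 W

212.88 W


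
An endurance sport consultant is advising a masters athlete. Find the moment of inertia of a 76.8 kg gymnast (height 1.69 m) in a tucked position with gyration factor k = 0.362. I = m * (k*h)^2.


Radius of gyration = 0.362 * 1.69 = 0.61178 m
I = 76.8 * 0.61178^2
= 76.8 * 0.374275
= 28.744 kg*m^2

28.744 kg*m^2


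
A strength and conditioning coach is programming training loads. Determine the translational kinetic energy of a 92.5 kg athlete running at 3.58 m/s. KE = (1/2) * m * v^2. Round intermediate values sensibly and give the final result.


KE = 0.5 * m * v^2
= 0.5 * 92.5 * 3.58^2
= 0.5 * 92.5 * 12.8164
= 592.76 J

592.76 J


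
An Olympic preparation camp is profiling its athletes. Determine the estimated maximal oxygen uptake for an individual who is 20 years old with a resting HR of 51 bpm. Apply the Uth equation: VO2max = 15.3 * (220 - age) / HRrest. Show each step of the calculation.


HRmax = 220 - 20 = 200
VO2max = 15.3 * (200 / 51)
= 15.3 * 3.9216
= 60.0 mL/kg/min

60.0 mL/kg/min


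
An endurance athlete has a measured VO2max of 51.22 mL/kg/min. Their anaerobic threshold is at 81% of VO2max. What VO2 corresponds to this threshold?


Anaerobic threshold VO2 = VO2max * 81%
= 51.22 * 0.81
= 41.49 mL/kg/min

41.49 mL/kg/min


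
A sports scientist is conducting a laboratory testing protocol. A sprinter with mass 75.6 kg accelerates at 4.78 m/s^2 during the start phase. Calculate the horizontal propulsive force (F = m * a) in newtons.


F = m * a
= 75.6 * 4.78
= 361.37 N

361.37 N


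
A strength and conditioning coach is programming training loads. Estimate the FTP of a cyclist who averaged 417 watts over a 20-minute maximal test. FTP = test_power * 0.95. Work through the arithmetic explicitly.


FTP = 417 * 0.95 = 396.15 W

396.15 W


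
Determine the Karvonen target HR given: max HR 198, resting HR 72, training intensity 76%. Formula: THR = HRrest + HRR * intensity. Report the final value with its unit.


HRR = HRmax - HRrest = 198 - 72 = 126
THR = 72 + 126 * 0.76
= 167.76 bpm

167.76 bpm


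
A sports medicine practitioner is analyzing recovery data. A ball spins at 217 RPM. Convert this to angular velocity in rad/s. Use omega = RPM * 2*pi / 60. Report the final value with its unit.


omega = 217 * 2 * pi / 60
= 217 * 6.28318531 / 60
= 1363.451 / 60
= 22.724 rad/s

22.724 rad/s


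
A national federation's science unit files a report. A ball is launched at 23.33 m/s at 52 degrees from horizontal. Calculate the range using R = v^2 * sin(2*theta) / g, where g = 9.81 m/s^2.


sin(2 * 52) = sin(104) = 0.970296
v^2 = 23.33^2 = 544.2889
R = 544.2889 * 0.970296 / 9.81
= 53.835 m

53.835 m


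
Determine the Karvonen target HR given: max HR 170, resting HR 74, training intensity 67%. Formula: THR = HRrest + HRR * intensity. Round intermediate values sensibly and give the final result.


HRR = HRmax - HRrest = 170 - 74 = 96
THR = 74 + 96 * 0.67
= 138.32 bpm

138.32 bpm


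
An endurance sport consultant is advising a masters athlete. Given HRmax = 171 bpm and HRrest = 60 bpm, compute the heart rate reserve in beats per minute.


Heart rate reserve = maximum HR minus resting HR
HRR = 171 - 60 = 111 bpm

111 bpm


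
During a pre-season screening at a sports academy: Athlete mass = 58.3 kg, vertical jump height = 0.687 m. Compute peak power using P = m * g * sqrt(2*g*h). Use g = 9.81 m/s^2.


sqrt(2 * 9.81 * 0.687) = sqrt(13.47894) = 3.671368 m/s
P = 58.3 * 9.81 * 3.671368
= 2099.74 W

2099.74 W


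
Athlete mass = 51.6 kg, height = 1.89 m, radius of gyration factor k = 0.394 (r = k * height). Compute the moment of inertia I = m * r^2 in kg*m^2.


r = k * height = 0.394 * 1.89 = 0.74466 m
r^2 = 0.74466^2 = 0.554519
I = 51.6 * 0.554519 = 28.613 kg*m^2

28.613 kg*m^2


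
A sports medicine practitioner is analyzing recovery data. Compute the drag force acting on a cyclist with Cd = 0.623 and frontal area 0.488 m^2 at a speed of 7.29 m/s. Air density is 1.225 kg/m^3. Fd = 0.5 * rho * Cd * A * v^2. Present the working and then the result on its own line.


Step 1: v^2 = 53.1441
Step 2: Fd = 0.5 * 1.225 * 0.623 * 0.488 * 53.1441
= 9.896 N

9.896 N


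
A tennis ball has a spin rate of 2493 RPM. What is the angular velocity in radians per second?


Convert RPM to rad/s: multiply by 2*pi and divide by 60
omega = 2493 * 2 * pi / 60
= 261.066 rad/s

261.066 rad/s


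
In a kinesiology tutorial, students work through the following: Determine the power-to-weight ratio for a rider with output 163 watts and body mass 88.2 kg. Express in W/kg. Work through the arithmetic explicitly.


P/W = 163 / 88.2 = 1.848 W/kg

1.848 W/kg


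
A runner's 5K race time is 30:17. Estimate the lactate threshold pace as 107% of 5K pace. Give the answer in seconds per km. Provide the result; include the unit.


Total race time = 30*60 + 17 = 1817 seconds
5K pace = 1817 / 5 = 363.4 sec/km
LT pace = 363.4 * 1.07 = 388.84 sec/km

388.84 s/km


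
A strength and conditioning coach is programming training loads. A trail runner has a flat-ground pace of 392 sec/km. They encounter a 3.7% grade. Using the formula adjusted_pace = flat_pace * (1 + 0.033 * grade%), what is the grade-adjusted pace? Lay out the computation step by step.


Grade factor = 1 + 0.033 * 3.7 = 1.1221
Adjusted = 392 * 1.1221 = 439.86 sec/km

439.86 s/km


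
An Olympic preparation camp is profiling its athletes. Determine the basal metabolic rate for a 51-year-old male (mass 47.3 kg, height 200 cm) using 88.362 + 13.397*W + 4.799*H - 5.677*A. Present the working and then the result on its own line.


BMR = 88.362 + 13.397*47.3 + 4.799*200 - 5.677*51
= 1392.31 kcal/day

1392.31 kcal/day


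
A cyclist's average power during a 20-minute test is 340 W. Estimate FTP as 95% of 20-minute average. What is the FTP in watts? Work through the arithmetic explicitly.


FTP = 20-min power * 0.95
= 340 * 0.95
= 323.0 W

323.0 W


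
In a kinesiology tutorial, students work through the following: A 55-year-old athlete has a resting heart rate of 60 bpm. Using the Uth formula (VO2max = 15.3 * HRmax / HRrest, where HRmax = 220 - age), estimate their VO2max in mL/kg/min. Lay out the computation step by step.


HRmax = 220 - 55 = 165 bpm
Ratio = HRmax / HRrest = 165 / 60 = 2.75
VO2max = 15.3 * 2.75 = 42.08 mL/kg/min

42.08 mL/kg/min


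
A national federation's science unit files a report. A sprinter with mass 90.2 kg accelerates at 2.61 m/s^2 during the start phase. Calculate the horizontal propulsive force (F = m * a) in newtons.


F = m * a
= 90.2 * 2.61
= 235.42 N

235.42 N


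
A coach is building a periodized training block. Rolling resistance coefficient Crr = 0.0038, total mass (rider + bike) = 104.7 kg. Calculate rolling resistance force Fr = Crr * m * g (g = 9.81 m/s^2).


Fr = Crr * m * g
= 0.0038 * 104.7 * 9.81
= 3.903 N

3.903 N


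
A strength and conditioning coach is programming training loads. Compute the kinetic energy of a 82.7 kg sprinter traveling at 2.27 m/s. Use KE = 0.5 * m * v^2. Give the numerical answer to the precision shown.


Velocity squared = 5.1529
KE = 0.5 * 82.7 * 5.1529 = 213.07 J

213.07 J


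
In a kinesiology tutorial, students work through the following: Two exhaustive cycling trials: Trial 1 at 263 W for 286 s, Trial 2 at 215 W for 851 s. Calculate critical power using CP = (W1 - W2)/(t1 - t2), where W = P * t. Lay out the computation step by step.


W1 = 263 * 286 = 75218 J
W2 = 215 * 851 = 182965 J
CP = (75218 - 182965) / (286 - 851)
= -107747 / -565
= 190.7 W

190.7 W


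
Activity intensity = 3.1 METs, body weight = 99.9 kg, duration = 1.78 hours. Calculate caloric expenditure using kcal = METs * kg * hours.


kcal = 3.1 * 99.9 * 1.78
= 309.69 * 1.78
= 551.25 kcal

551.25 kcal


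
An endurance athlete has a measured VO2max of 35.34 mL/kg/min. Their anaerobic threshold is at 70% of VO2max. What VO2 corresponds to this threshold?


Anaerobic threshold VO2 = VO2max * 70%
= 35.34 * 0.7
= 24.74 mL/kg/min

24.74 mL/kg/min


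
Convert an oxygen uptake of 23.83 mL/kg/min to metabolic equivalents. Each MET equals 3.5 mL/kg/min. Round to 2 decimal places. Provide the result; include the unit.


One MET = 3.5 mL/kg/min
Number of METs = 23.83 / 3.5
= 6.81 METs

6.81 METs
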